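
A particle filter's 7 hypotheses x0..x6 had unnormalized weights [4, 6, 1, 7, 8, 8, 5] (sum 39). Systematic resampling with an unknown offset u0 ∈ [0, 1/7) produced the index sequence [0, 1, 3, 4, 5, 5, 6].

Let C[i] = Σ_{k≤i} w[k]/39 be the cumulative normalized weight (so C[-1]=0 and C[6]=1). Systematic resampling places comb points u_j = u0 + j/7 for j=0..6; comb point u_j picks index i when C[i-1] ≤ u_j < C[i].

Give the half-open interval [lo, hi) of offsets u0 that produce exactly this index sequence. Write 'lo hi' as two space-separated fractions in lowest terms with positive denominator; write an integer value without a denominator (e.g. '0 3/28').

C = [4/39, 10/39, 11/39, 6/13, 2/3, 34/39, 1]
j=0 picked index 0: u0 ∈ [0, 4/39)
j=1 picked index 1: u0 ∈ [-11/273, 31/273)
j=2 picked index 3: u0 ∈ [-1/273, 16/91)
j=3 picked index 4: u0 ∈ [3/91, 5/21)
j=4 picked index 5: u0 ∈ [2/21, 82/273)
j=5 picked index 5: u0 ∈ [-1/21, 43/273)
j=6 picked index 6: u0 ∈ [4/273, 1/7)
intersection: [2/21, 4/39)

2/21 4/39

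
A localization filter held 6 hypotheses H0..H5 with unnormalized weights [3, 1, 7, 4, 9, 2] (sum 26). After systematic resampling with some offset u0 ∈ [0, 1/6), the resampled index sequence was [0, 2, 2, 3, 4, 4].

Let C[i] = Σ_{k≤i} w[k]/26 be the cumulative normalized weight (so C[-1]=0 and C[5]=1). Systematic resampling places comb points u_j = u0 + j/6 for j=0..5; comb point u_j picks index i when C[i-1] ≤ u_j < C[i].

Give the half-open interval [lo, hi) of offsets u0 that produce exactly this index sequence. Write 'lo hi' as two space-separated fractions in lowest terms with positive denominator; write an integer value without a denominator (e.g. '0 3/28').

0 1/13

C = [3/26, 2/13, 11/26, 15/26, 12/13, 1]
j=0 picked index 0: u0 ∈ [0, 3/26)
j=1 picked index 2: u0 ∈ [-1/78, 10/39)
j=2 picked index 2: u0 ∈ [-7/39, 7/78)
j=3 picked index 3: u0 ∈ [-1/13, 1/13)
j=4 picked index 4: u0 ∈ [-7/78, 10/39)
j=5 picked index 4: u0 ∈ [-10/39, 7/78)
intersection: [0, 1/13)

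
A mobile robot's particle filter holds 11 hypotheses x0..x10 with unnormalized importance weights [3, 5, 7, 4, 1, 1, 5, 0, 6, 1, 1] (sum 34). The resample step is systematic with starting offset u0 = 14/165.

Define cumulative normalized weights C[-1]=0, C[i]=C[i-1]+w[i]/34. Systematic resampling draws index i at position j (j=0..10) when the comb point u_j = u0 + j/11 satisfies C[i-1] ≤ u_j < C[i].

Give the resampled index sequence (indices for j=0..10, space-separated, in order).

0 1 2 2 3 3 6 6 8 8 10

C = [3/34, 4/17, 15/34, 19/34, 10/17, 21/34, 13/17, 13/17, 16/17, 33/34, 1]
j=0: u_0=14/165 ∈ [0, 3/34) → index 0
j=1: u_1=29/165 ∈ [3/34, 4/17) → index 1
j=2: u_2=4/15 ∈ [4/17, 15/34) → index 2
j=3: u_3=59/165 ∈ [4/17, 15/34) → index 2
j=4: u_4=74/165 ∈ [15/34, 19/34) → index 3
j=5: u_5=89/165 ∈ [15/34, 19/34) → index 3
j=6: u_6=104/165 ∈ [21/34, 13/17) → index 6
j=7: u_7=119/165 ∈ [21/34, 13/17) → index 6
j=8: u_8=134/165 ∈ [13/17, 16/17) → index 8
j=9: u_9=149/165 ∈ [13/17, 16/17) → index 8
j=10: u_10=164/165 ∈ [33/34, 1) → index 10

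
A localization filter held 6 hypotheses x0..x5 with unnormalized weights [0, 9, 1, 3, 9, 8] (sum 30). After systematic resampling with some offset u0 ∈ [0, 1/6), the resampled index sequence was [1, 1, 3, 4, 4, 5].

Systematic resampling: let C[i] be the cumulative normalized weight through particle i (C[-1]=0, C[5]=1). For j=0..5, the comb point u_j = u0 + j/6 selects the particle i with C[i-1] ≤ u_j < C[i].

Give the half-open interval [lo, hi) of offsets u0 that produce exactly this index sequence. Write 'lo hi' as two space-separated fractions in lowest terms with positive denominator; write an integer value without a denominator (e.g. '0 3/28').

0 1/15

C = [0, 3/10, 1/3, 13/30, 11/15, 1]
j=0 picked index 1: u0 ∈ [0, 3/10)
j=1 picked index 1: u0 ∈ [-1/6, 2/15)
j=2 picked index 3: u0 ∈ [0, 1/10)
j=3 picked index 4: u0 ∈ [-1/15, 7/30)
j=4 picked index 4: u0 ∈ [-7/30, 1/15)
j=5 picked index 5: u0 ∈ [-1/10, 1/6)
intersection: [0, 1/15)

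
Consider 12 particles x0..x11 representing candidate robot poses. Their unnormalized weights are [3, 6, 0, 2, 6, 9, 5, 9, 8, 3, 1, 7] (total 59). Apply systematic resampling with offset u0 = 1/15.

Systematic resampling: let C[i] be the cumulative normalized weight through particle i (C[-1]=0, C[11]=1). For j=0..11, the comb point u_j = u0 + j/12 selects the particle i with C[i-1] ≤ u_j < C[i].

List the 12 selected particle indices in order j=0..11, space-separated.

C = [3/59, 9/59, 9/59, 11/59, 17/59, 26/59, 31/59, 40/59, 48/59, 51/59, 52/59, 1]
j=0: u_0=1/15 ∈ [3/59, 9/59) → index 1
j=1: u_1=3/20 ∈ [3/59, 9/59) → index 1
j=2: u_2=7/30 ∈ [11/59, 17/59) → index 4
j=3: u_3=19/60 ∈ [17/59, 26/59) → index 5
j=4: u_4=2/5 ∈ [17/59, 26/59) → index 5
j=5: u_5=29/60 ∈ [26/59, 31/59) → index 6
j=6: u_6=17/30 ∈ [31/59, 40/59) → index 7
j=7: u_7=13/20 ∈ [31/59, 40/59) → index 7
j=8: u_8=11/15 ∈ [40/59, 48/59) → index 8
j=9: u_9=49/60 ∈ [48/59, 51/59) → index 9
j=10: u_10=9/10 ∈ [52/59, 1) → index 11
j=11: u_11=59/60 ∈ [52/59, 1) → index 11

1 1 4 5 5 6 7 7 8 9 11 11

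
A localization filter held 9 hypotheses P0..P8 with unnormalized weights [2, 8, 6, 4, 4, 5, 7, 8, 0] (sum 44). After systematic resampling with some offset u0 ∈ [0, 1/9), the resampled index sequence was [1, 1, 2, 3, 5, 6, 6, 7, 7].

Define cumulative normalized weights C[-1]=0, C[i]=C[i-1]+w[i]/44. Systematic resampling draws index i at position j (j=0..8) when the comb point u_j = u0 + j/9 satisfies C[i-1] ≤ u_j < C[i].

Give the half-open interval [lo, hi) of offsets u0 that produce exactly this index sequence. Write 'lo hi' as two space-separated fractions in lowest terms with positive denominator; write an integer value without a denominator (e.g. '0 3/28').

41/396 1/9

C = [1/22, 5/22, 4/11, 5/11, 6/11, 29/44, 9/11, 1, 1]
j=0 picked index 1: u0 ∈ [1/22, 5/22)
j=1 picked index 1: u0 ∈ [-13/198, 23/198)
j=2 picked index 2: u0 ∈ [1/198, 14/99)
j=3 picked index 3: u0 ∈ [1/33, 4/33)
j=4 picked index 5: u0 ∈ [10/99, 85/396)
j=5 picked index 6: u0 ∈ [41/396, 26/99)
j=6 picked index 6: u0 ∈ [-1/132, 5/33)
j=7 picked index 7: u0 ∈ [4/99, 2/9)
j=8 picked index 7: u0 ∈ [-7/99, 1/9)
intersection: [41/396, 1/9)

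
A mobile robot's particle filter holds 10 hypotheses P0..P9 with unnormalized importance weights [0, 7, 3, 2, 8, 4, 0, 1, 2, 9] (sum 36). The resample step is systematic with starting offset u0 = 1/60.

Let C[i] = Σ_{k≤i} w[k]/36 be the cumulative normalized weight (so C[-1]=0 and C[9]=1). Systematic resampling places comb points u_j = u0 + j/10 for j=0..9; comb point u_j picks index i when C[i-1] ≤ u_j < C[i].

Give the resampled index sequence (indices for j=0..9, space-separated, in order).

1 1 2 3 4 4 5 8 9 9

C = [0, 7/36, 5/18, 1/3, 5/9, 2/3, 2/3, 25/36, 3/4, 1]
j=0: u_0=1/60 ∈ [0, 7/36) → index 1
j=1: u_1=7/60 ∈ [0, 7/36) → index 1
j=2: u_2=13/60 ∈ [7/36, 5/18) → index 2
j=3: u_3=19/60 ∈ [5/18, 1/3) → index 3
j=4: u_4=5/12 ∈ [1/3, 5/9) → index 4
j=5: u_5=31/60 ∈ [1/3, 5/9) → index 4
j=6: u_6=37/60 ∈ [5/9, 2/3) → index 5
j=7: u_7=43/60 ∈ [25/36, 3/4) → index 8
j=8: u_8=49/60 ∈ [3/4, 1) → index 9
j=9: u_9=11/12 ∈ [3/4, 1) → index 9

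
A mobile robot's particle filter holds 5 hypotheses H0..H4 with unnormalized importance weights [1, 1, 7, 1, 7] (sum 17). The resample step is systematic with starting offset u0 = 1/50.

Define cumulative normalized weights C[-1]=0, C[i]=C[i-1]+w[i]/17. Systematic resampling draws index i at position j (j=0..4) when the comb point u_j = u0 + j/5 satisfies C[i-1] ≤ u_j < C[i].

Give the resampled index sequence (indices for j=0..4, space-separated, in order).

C = [1/17, 2/17, 9/17, 10/17, 1]
j=0: u_0=1/50 ∈ [0, 1/17) → index 0
j=1: u_1=11/50 ∈ [2/17, 9/17) → index 2
j=2: u_2=21/50 ∈ [2/17, 9/17) → index 2
j=3: u_3=31/50 ∈ [10/17, 1) → index 4
j=4: u_4=41/50 ∈ [10/17, 1) → index 4

0 2 2 4 4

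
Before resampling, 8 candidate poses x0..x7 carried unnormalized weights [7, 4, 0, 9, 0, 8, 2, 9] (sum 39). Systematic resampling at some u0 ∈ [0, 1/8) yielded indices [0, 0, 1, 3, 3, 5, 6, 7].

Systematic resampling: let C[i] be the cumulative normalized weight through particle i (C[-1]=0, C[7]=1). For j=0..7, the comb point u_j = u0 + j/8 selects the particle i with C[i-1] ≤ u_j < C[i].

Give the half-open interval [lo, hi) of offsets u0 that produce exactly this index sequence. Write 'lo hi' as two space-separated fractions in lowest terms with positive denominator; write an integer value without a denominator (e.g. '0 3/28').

C = [7/39, 11/39, 11/39, 20/39, 20/39, 28/39, 10/13, 1]
j=0 picked index 0: u0 ∈ [0, 7/39)
j=1 picked index 0: u0 ∈ [-1/8, 17/312)
j=2 picked index 1: u0 ∈ [-11/156, 5/156)
j=3 picked index 3: u0 ∈ [-29/312, 43/312)
j=4 picked index 3: u0 ∈ [-17/78, 1/78)
j=5 picked index 5: u0 ∈ [-35/312, 29/312)
j=6 picked index 6: u0 ∈ [-5/156, 1/52)
j=7 picked index 7: u0 ∈ [-11/104, 1/8)
intersection: [0, 1/78)

0 1/78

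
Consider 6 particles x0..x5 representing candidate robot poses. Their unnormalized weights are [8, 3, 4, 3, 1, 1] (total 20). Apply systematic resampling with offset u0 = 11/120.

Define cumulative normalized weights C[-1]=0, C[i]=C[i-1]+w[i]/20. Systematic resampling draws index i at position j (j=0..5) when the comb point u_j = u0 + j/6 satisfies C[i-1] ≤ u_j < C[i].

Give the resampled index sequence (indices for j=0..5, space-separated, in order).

C = [2/5, 11/20, 3/4, 9/10, 19/20, 1]
j=0: u_0=11/120 ∈ [0, 2/5) → index 0
j=1: u_1=31/120 ∈ [0, 2/5) → index 0
j=2: u_2=17/40 ∈ [2/5, 11/20) → index 1
j=3: u_3=71/120 ∈ [11/20, 3/4) → index 2
j=4: u_4=91/120 ∈ [3/4, 9/10) → index 3
j=5: u_5=37/40 ∈ [9/10, 19/20) → index 4

0 0 1 2 3 4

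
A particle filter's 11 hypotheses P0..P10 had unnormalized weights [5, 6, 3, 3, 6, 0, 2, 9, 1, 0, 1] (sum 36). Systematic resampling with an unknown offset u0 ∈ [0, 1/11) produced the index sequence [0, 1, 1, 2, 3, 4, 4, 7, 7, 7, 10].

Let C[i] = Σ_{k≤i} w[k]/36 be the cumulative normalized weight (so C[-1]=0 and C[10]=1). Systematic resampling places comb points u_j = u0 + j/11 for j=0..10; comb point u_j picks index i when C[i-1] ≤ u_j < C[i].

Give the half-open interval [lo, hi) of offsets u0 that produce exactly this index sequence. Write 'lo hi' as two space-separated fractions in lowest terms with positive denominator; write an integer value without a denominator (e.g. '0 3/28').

25/396 1/11

C = [5/36, 11/36, 7/18, 17/36, 23/36, 23/36, 25/36, 17/18, 35/36, 35/36, 1]
j=0 picked index 0: u0 ∈ [0, 5/36)
j=1 picked index 1: u0 ∈ [19/396, 85/396)
j=2 picked index 1: u0 ∈ [-17/396, 49/396)
j=3 picked index 2: u0 ∈ [13/396, 23/198)
j=4 picked index 3: u0 ∈ [5/198, 43/396)
j=5 picked index 4: u0 ∈ [7/396, 73/396)
j=6 picked index 4: u0 ∈ [-29/396, 37/396)
j=7 picked index 7: u0 ∈ [23/396, 61/198)
j=8 picked index 7: u0 ∈ [-13/396, 43/198)
j=9 picked index 7: u0 ∈ [-49/396, 25/198)
j=10 picked index 10: u0 ∈ [25/396, 1/11)
intersection: [25/396, 1/11)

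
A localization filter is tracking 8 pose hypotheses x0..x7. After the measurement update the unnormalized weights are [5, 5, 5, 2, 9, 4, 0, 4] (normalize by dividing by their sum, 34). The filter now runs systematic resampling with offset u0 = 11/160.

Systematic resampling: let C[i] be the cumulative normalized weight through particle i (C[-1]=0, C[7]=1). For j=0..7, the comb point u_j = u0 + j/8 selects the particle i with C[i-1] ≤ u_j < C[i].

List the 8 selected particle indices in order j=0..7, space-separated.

0 1 2 3 4 4 5 7

C = [5/34, 5/17, 15/34, 1/2, 13/17, 15/17, 15/17, 1]
j=0: u_0=11/160 ∈ [0, 5/34) → index 0
j=1: u_1=31/160 ∈ [5/34, 5/17) → index 1
j=2: u_2=51/160 ∈ [5/17, 15/34) → index 2
j=3: u_3=71/160 ∈ [15/34, 1/2) → index 3
j=4: u_4=91/160 ∈ [1/2, 13/17) → index 4
j=5: u_5=111/160 ∈ [1/2, 13/17) → index 4
j=6: u_6=131/160 ∈ [13/17, 15/17) → index 5
j=7: u_7=151/160 ∈ [15/17, 1) → index 7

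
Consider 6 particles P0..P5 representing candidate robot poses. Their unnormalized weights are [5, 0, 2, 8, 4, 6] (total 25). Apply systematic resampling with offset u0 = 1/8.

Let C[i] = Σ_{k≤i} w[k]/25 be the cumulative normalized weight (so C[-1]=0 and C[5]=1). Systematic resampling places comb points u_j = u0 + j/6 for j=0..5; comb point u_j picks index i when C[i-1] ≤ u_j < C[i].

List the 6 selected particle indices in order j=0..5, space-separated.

0 3 3 4 5 5

C = [1/5, 1/5, 7/25, 3/5, 19/25, 1]
j=0: u_0=1/8 ∈ [0, 1/5) → index 0
j=1: u_1=7/24 ∈ [7/25, 3/5) → index 3
j=2: u_2=11/24 ∈ [7/25, 3/5) → index 3
j=3: u_3=5/8 ∈ [3/5, 19/25) → index 4
j=4: u_4=19/24 ∈ [19/25, 1) → index 5
j=5: u_5=23/24 ∈ [19/25, 1) → index 5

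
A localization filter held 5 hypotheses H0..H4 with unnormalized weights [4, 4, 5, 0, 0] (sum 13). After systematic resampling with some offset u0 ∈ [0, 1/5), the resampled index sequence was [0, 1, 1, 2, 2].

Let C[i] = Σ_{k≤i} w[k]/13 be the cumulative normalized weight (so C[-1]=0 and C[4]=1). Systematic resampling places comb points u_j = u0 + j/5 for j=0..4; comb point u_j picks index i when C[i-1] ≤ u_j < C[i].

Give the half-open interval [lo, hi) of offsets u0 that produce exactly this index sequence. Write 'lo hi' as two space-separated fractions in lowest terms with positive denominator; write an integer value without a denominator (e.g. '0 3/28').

7/65 1/5

C = [4/13, 8/13, 1, 1, 1]
j=0 picked index 0: u0 ∈ [0, 4/13)
j=1 picked index 1: u0 ∈ [7/65, 27/65)
j=2 picked index 1: u0 ∈ [-6/65, 14/65)
j=3 picked index 2: u0 ∈ [1/65, 2/5)
j=4 picked index 2: u0 ∈ [-12/65, 1/5)
intersection: [7/65, 1/5)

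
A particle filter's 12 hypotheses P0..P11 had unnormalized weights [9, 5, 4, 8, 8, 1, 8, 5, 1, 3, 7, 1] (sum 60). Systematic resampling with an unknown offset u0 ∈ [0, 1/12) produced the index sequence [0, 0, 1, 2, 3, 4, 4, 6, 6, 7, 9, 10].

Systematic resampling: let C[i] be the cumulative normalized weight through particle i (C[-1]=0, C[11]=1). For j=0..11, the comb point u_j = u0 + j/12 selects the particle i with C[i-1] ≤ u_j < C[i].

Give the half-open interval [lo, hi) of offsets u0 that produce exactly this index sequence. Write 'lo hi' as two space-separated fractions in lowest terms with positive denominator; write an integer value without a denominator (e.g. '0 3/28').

1/60 1/30

C = [3/20, 7/30, 3/10, 13/30, 17/30, 7/12, 43/60, 4/5, 49/60, 13/15, 59/60, 1]
j=0 picked index 0: u0 ∈ [0, 3/20)
j=1 picked index 0: u0 ∈ [-1/12, 1/15)
j=2 picked index 1: u0 ∈ [-1/60, 1/15)
j=3 picked index 2: u0 ∈ [-1/60, 1/20)
j=4 picked index 3: u0 ∈ [-1/30, 1/10)
j=5 picked index 4: u0 ∈ [1/60, 3/20)
j=6 picked index 4: u0 ∈ [-1/15, 1/15)
j=7 picked index 6: u0 ∈ [0, 2/15)
j=8 picked index 6: u0 ∈ [-1/12, 1/20)
j=9 picked index 7: u0 ∈ [-1/30, 1/20)
j=10 picked index 9: u0 ∈ [-1/60, 1/30)
j=11 picked index 10: u0 ∈ [-1/20, 1/15)
intersection: [1/60, 1/30)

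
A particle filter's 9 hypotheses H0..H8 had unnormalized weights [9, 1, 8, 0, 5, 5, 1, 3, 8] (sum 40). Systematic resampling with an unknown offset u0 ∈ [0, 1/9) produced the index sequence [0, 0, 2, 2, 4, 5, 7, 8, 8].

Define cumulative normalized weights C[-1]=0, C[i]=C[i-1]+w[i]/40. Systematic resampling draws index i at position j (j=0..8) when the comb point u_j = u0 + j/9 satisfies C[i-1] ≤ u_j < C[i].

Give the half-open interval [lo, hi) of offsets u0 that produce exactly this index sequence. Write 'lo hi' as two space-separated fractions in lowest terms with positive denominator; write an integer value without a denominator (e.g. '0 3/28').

7/120 1/9

C = [9/40, 1/4, 9/20, 9/20, 23/40, 7/10, 29/40, 4/5, 1]
j=0 picked index 0: u0 ∈ [0, 9/40)
j=1 picked index 0: u0 ∈ [-1/9, 41/360)
j=2 picked index 2: u0 ∈ [1/36, 41/180)
j=3 picked index 2: u0 ∈ [-1/12, 7/60)
j=4 picked index 4: u0 ∈ [1/180, 47/360)
j=5 picked index 5: u0 ∈ [7/360, 13/90)
j=6 picked index 7: u0 ∈ [7/120, 2/15)
j=7 picked index 8: u0 ∈ [1/45, 2/9)
j=8 picked index 8: u0 ∈ [-4/45, 1/9)
intersection: [7/120, 1/9)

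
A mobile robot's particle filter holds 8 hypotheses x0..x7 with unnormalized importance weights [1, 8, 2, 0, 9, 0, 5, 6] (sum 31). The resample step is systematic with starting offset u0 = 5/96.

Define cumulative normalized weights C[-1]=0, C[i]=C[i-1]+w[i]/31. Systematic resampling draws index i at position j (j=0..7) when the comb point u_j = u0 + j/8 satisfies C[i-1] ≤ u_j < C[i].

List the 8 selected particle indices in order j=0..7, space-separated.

1 1 2 4 4 6 6 7

C = [1/31, 9/31, 11/31, 11/31, 20/31, 20/31, 25/31, 1]
j=0: u_0=5/96 ∈ [1/31, 9/31) → index 1
j=1: u_1=17/96 ∈ [1/31, 9/31) → index 1
j=2: u_2=29/96 ∈ [9/31, 11/31) → index 2
j=3: u_3=41/96 ∈ [11/31, 20/31) → index 4
j=4: u_4=53/96 ∈ [11/31, 20/31) → index 4
j=5: u_5=65/96 ∈ [20/31, 25/31) → index 6
j=6: u_6=77/96 ∈ [20/31, 25/31) → index 6
j=7: u_7=89/96 ∈ [25/31, 1) → index 7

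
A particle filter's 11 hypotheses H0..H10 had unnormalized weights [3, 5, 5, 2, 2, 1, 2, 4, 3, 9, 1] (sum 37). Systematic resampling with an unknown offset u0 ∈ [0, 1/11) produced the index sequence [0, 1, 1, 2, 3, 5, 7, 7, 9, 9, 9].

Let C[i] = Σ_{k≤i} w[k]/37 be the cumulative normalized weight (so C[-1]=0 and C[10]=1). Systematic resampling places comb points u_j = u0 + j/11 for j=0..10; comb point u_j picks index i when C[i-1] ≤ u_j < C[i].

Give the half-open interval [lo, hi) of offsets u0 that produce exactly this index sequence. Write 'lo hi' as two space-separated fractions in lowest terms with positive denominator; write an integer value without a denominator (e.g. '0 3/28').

C = [3/37, 8/37, 13/37, 15/37, 17/37, 18/37, 20/37, 24/37, 27/37, 36/37, 1]
j=0 picked index 0: u0 ∈ [0, 3/37)
j=1 picked index 1: u0 ∈ [-4/407, 51/407)
j=2 picked index 1: u0 ∈ [-41/407, 14/407)
j=3 picked index 2: u0 ∈ [-23/407, 32/407)
j=4 picked index 3: u0 ∈ [-5/407, 17/407)
j=5 picked index 5: u0 ∈ [2/407, 13/407)
j=6 picked index 7: u0 ∈ [-2/407, 42/407)
j=7 picked index 7: u0 ∈ [-39/407, 5/407)
j=8 picked index 9: u0 ∈ [1/407, 100/407)
j=9 picked index 9: u0 ∈ [-36/407, 63/407)
j=10 picked index 9: u0 ∈ [-73/407, 26/407)
intersection: [2/407, 5/407)

2/407 5/407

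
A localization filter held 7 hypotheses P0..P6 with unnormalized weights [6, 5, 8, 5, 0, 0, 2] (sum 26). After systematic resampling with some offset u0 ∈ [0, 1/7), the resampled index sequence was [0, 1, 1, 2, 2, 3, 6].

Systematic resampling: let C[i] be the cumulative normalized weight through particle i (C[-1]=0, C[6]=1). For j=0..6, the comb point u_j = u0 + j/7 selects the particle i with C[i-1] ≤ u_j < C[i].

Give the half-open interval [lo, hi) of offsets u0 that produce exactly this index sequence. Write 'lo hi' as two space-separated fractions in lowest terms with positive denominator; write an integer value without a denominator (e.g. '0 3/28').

C = [3/13, 11/26, 19/26, 12/13, 12/13, 12/13, 1]
j=0 picked index 0: u0 ∈ [0, 3/13)
j=1 picked index 1: u0 ∈ [8/91, 51/182)
j=2 picked index 1: u0 ∈ [-5/91, 25/182)
j=3 picked index 2: u0 ∈ [-1/182, 55/182)
j=4 picked index 2: u0 ∈ [-27/182, 29/182)
j=5 picked index 3: u0 ∈ [3/182, 19/91)
j=6 picked index 6: u0 ∈ [6/91, 1/7)
intersection: [8/91, 25/182)

8/91 25/182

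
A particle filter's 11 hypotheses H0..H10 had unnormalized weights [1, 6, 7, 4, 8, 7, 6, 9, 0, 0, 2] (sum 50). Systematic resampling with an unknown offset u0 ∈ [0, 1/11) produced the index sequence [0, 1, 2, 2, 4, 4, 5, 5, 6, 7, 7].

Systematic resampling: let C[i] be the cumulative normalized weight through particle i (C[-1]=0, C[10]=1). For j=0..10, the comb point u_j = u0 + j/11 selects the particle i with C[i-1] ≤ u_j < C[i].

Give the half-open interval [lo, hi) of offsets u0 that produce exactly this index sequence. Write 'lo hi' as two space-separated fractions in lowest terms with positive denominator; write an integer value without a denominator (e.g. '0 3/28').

C = [1/50, 7/50, 7/25, 9/25, 13/25, 33/50, 39/50, 24/25, 24/25, 24/25, 1]
j=0 picked index 0: u0 ∈ [0, 1/50)
j=1 picked index 1: u0 ∈ [-39/550, 27/550)
j=2 picked index 2: u0 ∈ [-23/550, 27/275)
j=3 picked index 2: u0 ∈ [-73/550, 2/275)
j=4 picked index 4: u0 ∈ [-1/275, 43/275)
j=5 picked index 4: u0 ∈ [-26/275, 18/275)
j=6 picked index 5: u0 ∈ [-7/275, 63/550)
j=7 picked index 5: u0 ∈ [-32/275, 13/550)
j=8 picked index 6: u0 ∈ [-37/550, 29/550)
j=9 picked index 7: u0 ∈ [-21/550, 39/275)
j=10 picked index 7: u0 ∈ [-71/550, 14/275)
intersection: [0, 2/275)

0 2/275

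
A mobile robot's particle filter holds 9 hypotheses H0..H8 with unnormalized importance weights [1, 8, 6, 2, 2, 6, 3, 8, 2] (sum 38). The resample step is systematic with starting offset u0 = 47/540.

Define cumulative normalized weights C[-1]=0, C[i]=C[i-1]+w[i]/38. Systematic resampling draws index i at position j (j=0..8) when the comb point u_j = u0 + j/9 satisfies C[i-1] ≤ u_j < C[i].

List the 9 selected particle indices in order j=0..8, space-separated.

C = [1/38, 9/38, 15/38, 17/38, 1/2, 25/38, 14/19, 18/19, 1]
j=0: u_0=47/540 ∈ [1/38, 9/38) → index 1
j=1: u_1=107/540 ∈ [1/38, 9/38) → index 1
j=2: u_2=167/540 ∈ [9/38, 15/38) → index 2
j=3: u_3=227/540 ∈ [15/38, 17/38) → index 3
j=4: u_4=287/540 ∈ [1/2, 25/38) → index 5
j=5: u_5=347/540 ∈ [1/2, 25/38) → index 5
j=6: u_6=407/540 ∈ [14/19, 18/19) → index 7
j=7: u_7=467/540 ∈ [14/19, 18/19) → index 7
j=8: u_8=527/540 ∈ [18/19, 1) → index 8

1 1 2 3 5 5 7 7 8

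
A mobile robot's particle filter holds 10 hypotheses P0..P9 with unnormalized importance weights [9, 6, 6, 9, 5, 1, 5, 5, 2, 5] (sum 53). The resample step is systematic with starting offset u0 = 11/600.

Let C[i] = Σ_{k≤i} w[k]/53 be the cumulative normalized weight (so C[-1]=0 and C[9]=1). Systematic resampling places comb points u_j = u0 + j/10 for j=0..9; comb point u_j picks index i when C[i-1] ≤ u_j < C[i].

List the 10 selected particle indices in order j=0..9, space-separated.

0 0 1 2 3 3 4 6 7 9

C = [9/53, 15/53, 21/53, 30/53, 35/53, 36/53, 41/53, 46/53, 48/53, 1]
j=0: u_0=11/600 ∈ [0, 9/53) → index 0
j=1: u_1=71/600 ∈ [0, 9/53) → index 0
j=2: u_2=131/600 ∈ [9/53, 15/53) → index 1
j=3: u_3=191/600 ∈ [15/53, 21/53) → index 2
j=4: u_4=251/600 ∈ [21/53, 30/53) → index 3
j=5: u_5=311/600 ∈ [21/53, 30/53) → index 3
j=6: u_6=371/600 ∈ [30/53, 35/53) → index 4
j=7: u_7=431/600 ∈ [36/53, 41/53) → index 6
j=8: u_8=491/600 ∈ [41/53, 46/53) → index 7
j=9: u_9=551/600 ∈ [48/53, 1) → index 9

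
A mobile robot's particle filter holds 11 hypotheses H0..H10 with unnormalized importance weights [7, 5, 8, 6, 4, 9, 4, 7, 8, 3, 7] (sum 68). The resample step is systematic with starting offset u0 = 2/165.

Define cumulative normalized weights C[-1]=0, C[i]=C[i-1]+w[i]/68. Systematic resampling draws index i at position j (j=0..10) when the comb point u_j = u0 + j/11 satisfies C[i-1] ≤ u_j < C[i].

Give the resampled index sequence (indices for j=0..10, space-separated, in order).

0 1 2 2 3 5 5 7 8 8 10

C = [7/68, 3/17, 5/17, 13/34, 15/34, 39/68, 43/68, 25/34, 29/34, 61/68, 1]
j=0: u_0=2/165 ∈ [0, 7/68) → index 0
j=1: u_1=17/165 ∈ [7/68, 3/17) → index 1
j=2: u_2=32/165 ∈ [3/17, 5/17) → index 2
j=3: u_3=47/165 ∈ [3/17, 5/17) → index 2
j=4: u_4=62/165 ∈ [5/17, 13/34) → index 3
j=5: u_5=7/15 ∈ [15/34, 39/68) → index 5
j=6: u_6=92/165 ∈ [15/34, 39/68) → index 5
j=7: u_7=107/165 ∈ [43/68, 25/34) → index 7
j=8: u_8=122/165 ∈ [25/34, 29/34) → index 8
j=9: u_9=137/165 ∈ [25/34, 29/34) → index 8
j=10: u_10=152/165 ∈ [61/68, 1) → index 10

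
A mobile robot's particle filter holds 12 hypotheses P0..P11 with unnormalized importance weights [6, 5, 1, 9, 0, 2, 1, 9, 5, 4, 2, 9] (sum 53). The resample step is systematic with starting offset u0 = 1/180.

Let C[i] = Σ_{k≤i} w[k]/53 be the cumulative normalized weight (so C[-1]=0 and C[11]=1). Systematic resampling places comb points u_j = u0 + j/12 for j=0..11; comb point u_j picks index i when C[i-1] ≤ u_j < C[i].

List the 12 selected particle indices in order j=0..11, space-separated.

0 0 1 3 3 5 7 7 8 9 11 11

C = [6/53, 11/53, 12/53, 21/53, 21/53, 23/53, 24/53, 33/53, 38/53, 42/53, 44/53, 1]
j=0: u_0=1/180 ∈ [0, 6/53) → index 0
j=1: u_1=4/45 ∈ [0, 6/53) → index 0
j=2: u_2=31/180 ∈ [6/53, 11/53) → index 1
j=3: u_3=23/90 ∈ [12/53, 21/53) → index 3
j=4: u_4=61/180 ∈ [12/53, 21/53) → index 3
j=5: u_5=19/45 ∈ [21/53, 23/53) → index 5
j=6: u_6=91/180 ∈ [24/53, 33/53) → index 7
j=7: u_7=53/90 ∈ [24/53, 33/53) → index 7
j=8: u_8=121/180 ∈ [33/53, 38/53) → index 8
j=9: u_9=34/45 ∈ [38/53, 42/53) → index 9
j=10: u_10=151/180 ∈ [44/53, 1) → index 11
j=11: u_11=83/90 ∈ [44/53, 1) → index 11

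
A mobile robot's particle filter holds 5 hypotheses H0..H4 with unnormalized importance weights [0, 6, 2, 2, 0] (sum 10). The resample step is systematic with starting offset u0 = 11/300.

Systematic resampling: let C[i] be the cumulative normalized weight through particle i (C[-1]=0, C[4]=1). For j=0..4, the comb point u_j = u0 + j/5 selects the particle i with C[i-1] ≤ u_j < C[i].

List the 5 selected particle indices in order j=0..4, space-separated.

1 1 1 2 3

C = [0, 3/5, 4/5, 1, 1]
j=0: u_0=11/300 ∈ [0, 3/5) → index 1
j=1: u_1=71/300 ∈ [0, 3/5) → index 1
j=2: u_2=131/300 ∈ [0, 3/5) → index 1
j=3: u_3=191/300 ∈ [3/5, 4/5) → index 2
j=4: u_4=251/300 ∈ [4/5, 1) → index 3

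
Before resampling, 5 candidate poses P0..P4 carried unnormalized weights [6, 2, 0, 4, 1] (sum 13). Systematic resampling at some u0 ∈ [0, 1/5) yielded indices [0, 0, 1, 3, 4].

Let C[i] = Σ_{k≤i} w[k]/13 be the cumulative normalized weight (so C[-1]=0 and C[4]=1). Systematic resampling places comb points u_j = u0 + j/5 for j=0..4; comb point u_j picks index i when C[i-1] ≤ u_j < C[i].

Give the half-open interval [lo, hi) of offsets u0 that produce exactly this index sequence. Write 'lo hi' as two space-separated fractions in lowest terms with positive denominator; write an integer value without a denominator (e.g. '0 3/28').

8/65 1/5

C = [6/13, 8/13, 8/13, 12/13, 1]
j=0 picked index 0: u0 ∈ [0, 6/13)
j=1 picked index 0: u0 ∈ [-1/5, 17/65)
j=2 picked index 1: u0 ∈ [4/65, 14/65)
j=3 picked index 3: u0 ∈ [1/65, 21/65)
j=4 picked index 4: u0 ∈ [8/65, 1/5)
intersection: [8/65, 1/5)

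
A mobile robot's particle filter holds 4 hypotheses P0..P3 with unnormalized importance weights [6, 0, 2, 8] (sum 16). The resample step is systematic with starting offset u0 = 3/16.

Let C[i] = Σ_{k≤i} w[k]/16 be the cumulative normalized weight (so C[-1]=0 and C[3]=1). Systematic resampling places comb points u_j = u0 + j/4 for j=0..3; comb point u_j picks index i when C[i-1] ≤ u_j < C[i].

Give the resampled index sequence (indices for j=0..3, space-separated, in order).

C = [3/8, 3/8, 1/2, 1]
j=0: u_0=3/16 ∈ [0, 3/8) → index 0
j=1: u_1=7/16 ∈ [3/8, 1/2) → index 2
j=2: u_2=11/16 ∈ [1/2, 1) → index 3
j=3: u_3=15/16 ∈ [1/2, 1) → index 3

0 2 3 3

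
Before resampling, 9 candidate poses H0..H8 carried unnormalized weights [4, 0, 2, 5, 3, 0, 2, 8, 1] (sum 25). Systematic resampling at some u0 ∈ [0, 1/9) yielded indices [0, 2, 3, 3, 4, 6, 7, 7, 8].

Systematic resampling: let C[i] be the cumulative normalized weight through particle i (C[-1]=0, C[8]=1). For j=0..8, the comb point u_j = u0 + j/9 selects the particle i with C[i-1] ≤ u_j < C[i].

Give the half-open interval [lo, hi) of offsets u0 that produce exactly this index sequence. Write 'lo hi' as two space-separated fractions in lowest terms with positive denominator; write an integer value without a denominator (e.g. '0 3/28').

C = [4/25, 4/25, 6/25, 11/25, 14/25, 14/25, 16/25, 24/25, 1]
j=0 picked index 0: u0 ∈ [0, 4/25)
j=1 picked index 2: u0 ∈ [11/225, 29/225)
j=2 picked index 3: u0 ∈ [4/225, 49/225)
j=3 picked index 3: u0 ∈ [-7/75, 8/75)
j=4 picked index 4: u0 ∈ [-1/225, 26/225)
j=5 picked index 6: u0 ∈ [1/225, 19/225)
j=6 picked index 7: u0 ∈ [-2/75, 22/75)
j=7 picked index 7: u0 ∈ [-31/225, 41/225)
j=8 picked index 8: u0 ∈ [16/225, 1/9)
intersection: [16/225, 19/225)

16/225 19/225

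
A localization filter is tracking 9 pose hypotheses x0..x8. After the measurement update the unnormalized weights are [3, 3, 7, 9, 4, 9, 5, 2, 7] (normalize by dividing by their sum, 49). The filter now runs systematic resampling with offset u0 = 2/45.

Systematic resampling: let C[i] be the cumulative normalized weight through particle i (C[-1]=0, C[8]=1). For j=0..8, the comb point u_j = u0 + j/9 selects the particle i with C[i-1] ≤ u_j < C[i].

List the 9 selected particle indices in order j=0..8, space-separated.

C = [3/49, 6/49, 13/49, 22/49, 26/49, 5/7, 40/49, 6/7, 1]
j=0: u_0=2/45 ∈ [0, 3/49) → index 0
j=1: u_1=7/45 ∈ [6/49, 13/49) → index 2
j=2: u_2=4/15 ∈ [13/49, 22/49) → index 3
j=3: u_3=17/45 ∈ [13/49, 22/49) → index 3
j=4: u_4=22/45 ∈ [22/49, 26/49) → index 4
j=5: u_5=3/5 ∈ [26/49, 5/7) → index 5
j=6: u_6=32/45 ∈ [26/49, 5/7) → index 5
j=7: u_7=37/45 ∈ [40/49, 6/7) → index 7
j=8: u_8=14/15 ∈ [6/7, 1) → index 8

0 2 3 3 4 5 5 7 8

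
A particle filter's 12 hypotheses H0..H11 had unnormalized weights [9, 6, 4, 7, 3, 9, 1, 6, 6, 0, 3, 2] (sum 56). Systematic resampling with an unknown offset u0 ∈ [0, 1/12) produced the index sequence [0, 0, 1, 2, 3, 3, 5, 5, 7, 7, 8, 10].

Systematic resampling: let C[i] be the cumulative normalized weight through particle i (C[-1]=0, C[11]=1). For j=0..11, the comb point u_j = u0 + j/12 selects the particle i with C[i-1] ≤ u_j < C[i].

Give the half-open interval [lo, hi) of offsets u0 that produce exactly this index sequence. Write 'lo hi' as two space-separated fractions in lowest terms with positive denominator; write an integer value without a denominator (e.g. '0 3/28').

5/168 1/21

C = [9/56, 15/56, 19/56, 13/28, 29/56, 19/28, 39/56, 45/56, 51/56, 51/56, 27/28, 1]
j=0 picked index 0: u0 ∈ [0, 9/56)
j=1 picked index 0: u0 ∈ [-1/12, 13/168)
j=2 picked index 1: u0 ∈ [-1/168, 17/168)
j=3 picked index 2: u0 ∈ [1/56, 5/56)
j=4 picked index 3: u0 ∈ [1/168, 11/84)
j=5 picked index 3: u0 ∈ [-13/168, 1/21)
j=6 picked index 5: u0 ∈ [1/56, 5/28)
j=7 picked index 5: u0 ∈ [-11/168, 2/21)
j=8 picked index 7: u0 ∈ [5/168, 23/168)
j=9 picked index 7: u0 ∈ [-3/56, 3/56)
j=10 picked index 8: u0 ∈ [-5/168, 13/168)
j=11 picked index 10: u0 ∈ [-1/168, 1/21)
intersection: [5/168, 1/21)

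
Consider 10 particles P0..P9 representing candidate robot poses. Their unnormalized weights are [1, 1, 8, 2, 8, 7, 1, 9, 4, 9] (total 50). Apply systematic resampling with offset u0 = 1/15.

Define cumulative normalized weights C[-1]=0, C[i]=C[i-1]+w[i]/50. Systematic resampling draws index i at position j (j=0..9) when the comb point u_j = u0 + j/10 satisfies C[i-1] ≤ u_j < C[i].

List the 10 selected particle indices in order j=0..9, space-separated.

C = [1/50, 1/25, 1/5, 6/25, 2/5, 27/50, 14/25, 37/50, 41/50, 1]
j=0: u_0=1/15 ∈ [1/25, 1/5) → index 2
j=1: u_1=1/6 ∈ [1/25, 1/5) → index 2
j=2: u_2=4/15 ∈ [6/25, 2/5) → index 4
j=3: u_3=11/30 ∈ [6/25, 2/5) → index 4
j=4: u_4=7/15 ∈ [2/5, 27/50) → index 5
j=5: u_5=17/30 ∈ [14/25, 37/50) → index 7
j=6: u_6=2/3 ∈ [14/25, 37/50) → index 7
j=7: u_7=23/30 ∈ [37/50, 41/50) → index 8
j=8: u_8=13/15 ∈ [41/50, 1) → index 9
j=9: u_9=29/30 ∈ [41/50, 1) → index 9

2 2 4 4 5 7 7 8 9 9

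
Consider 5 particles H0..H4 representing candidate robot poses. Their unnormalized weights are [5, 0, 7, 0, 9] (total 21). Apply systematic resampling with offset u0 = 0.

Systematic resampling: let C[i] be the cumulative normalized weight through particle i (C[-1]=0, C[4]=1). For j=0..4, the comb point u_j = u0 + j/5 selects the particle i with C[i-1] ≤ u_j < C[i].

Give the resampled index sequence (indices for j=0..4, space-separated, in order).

C = [5/21, 5/21, 4/7, 4/7, 1]
j=0: u_0=0 ∈ [0, 5/21) → index 0
j=1: u_1=1/5 ∈ [0, 5/21) → index 0
j=2: u_2=2/5 ∈ [5/21, 4/7) → index 2
j=3: u_3=3/5 ∈ [4/7, 1) → index 4
j=4: u_4=4/5 ∈ [4/7, 1) → index 4

0 0 2 4 4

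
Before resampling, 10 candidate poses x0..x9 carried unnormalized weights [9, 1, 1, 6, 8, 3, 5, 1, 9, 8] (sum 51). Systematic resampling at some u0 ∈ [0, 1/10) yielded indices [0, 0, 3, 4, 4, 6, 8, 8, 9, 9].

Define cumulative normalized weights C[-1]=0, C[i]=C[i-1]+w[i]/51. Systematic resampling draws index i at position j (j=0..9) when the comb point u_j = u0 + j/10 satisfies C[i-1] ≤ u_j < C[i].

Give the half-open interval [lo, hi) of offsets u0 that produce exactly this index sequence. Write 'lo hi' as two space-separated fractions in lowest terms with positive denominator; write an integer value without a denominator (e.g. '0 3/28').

C = [3/17, 10/51, 11/51, 1/3, 25/51, 28/51, 11/17, 2/3, 43/51, 1]
j=0 picked index 0: u0 ∈ [0, 3/17)
j=1 picked index 0: u0 ∈ [-1/10, 13/170)
j=2 picked index 3: u0 ∈ [4/255, 2/15)
j=3 picked index 4: u0 ∈ [1/30, 97/510)
j=4 picked index 4: u0 ∈ [-1/15, 23/255)
j=5 picked index 6: u0 ∈ [5/102, 5/34)
j=6 picked index 8: u0 ∈ [1/15, 62/255)
j=7 picked index 8: u0 ∈ [-1/30, 73/510)
j=8 picked index 9: u0 ∈ [11/255, 1/5)
j=9 picked index 9: u0 ∈ [-29/510, 1/10)
intersection: [1/15, 13/170)

1/15 13/170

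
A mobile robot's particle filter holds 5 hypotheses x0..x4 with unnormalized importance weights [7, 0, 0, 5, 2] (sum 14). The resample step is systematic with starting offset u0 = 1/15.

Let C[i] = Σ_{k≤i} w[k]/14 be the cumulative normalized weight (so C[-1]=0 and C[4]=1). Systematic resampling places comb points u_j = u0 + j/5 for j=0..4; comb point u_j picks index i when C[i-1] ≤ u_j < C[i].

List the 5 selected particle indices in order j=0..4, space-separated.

0 0 0 3 4

C = [1/2, 1/2, 1/2, 6/7, 1]
j=0: u_0=1/15 ∈ [0, 1/2) → index 0
j=1: u_1=4/15 ∈ [0, 1/2) → index 0
j=2: u_2=7/15 ∈ [0, 1/2) → index 0
j=3: u_3=2/3 ∈ [1/2, 6/7) → index 3
j=4: u_4=13/15 ∈ [6/7, 1) → index 4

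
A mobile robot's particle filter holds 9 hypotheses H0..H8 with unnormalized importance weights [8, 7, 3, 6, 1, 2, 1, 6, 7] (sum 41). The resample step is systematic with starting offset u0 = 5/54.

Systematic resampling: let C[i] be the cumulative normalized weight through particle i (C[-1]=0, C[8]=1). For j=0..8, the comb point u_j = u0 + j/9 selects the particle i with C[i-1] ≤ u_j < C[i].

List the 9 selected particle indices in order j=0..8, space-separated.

0 1 1 2 3 5 7 8 8

C = [8/41, 15/41, 18/41, 24/41, 25/41, 27/41, 28/41, 34/41, 1]
j=0: u_0=5/54 ∈ [0, 8/41) → index 0
j=1: u_1=11/54 ∈ [8/41, 15/41) → index 1
j=2: u_2=17/54 ∈ [8/41, 15/41) → index 1
j=3: u_3=23/54 ∈ [15/41, 18/41) → index 2
j=4: u_4=29/54 ∈ [18/41, 24/41) → index 3
j=5: u_5=35/54 ∈ [25/41, 27/41) → index 5
j=6: u_6=41/54 ∈ [28/41, 34/41) → index 7
j=7: u_7=47/54 ∈ [34/41, 1) → index 8
j=8: u_8=53/54 ∈ [34/41, 1) → index 8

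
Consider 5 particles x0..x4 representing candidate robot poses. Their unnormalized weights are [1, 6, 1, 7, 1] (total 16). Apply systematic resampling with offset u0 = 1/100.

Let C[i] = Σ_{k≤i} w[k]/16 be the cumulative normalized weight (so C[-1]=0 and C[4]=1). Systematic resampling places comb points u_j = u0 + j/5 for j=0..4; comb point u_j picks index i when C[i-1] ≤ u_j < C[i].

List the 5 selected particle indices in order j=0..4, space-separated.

0 1 1 3 3

C = [1/16, 7/16, 1/2, 15/16, 1]
j=0: u_0=1/100 ∈ [0, 1/16) → index 0
j=1: u_1=21/100 ∈ [1/16, 7/16) → index 1
j=2: u_2=41/100 ∈ [1/16, 7/16) → index 1
j=3: u_3=61/100 ∈ [1/2, 15/16) → index 3
j=4: u_4=81/100 ∈ [1/2, 15/16) → index 3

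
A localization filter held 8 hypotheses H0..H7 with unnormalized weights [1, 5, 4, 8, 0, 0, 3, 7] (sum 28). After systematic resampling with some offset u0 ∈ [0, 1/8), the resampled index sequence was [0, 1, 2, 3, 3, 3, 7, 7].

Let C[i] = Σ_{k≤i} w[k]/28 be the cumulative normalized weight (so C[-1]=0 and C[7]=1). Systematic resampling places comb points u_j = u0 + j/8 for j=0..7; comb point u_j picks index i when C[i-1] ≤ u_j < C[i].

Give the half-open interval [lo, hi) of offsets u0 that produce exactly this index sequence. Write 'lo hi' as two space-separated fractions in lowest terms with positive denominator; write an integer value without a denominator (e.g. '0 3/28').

C = [1/28, 3/14, 5/14, 9/14, 9/14, 9/14, 3/4, 1]
j=0 picked index 0: u0 ∈ [0, 1/28)
j=1 picked index 1: u0 ∈ [-5/56, 5/56)
j=2 picked index 2: u0 ∈ [-1/28, 3/28)
j=3 picked index 3: u0 ∈ [-1/56, 15/56)
j=4 picked index 3: u0 ∈ [-1/7, 1/7)
j=5 picked index 3: u0 ∈ [-15/56, 1/56)
j=6 picked index 7: u0 ∈ [0, 1/4)
j=7 picked index 7: u0 ∈ [-1/8, 1/8)
intersection: [0, 1/56)

0 1/56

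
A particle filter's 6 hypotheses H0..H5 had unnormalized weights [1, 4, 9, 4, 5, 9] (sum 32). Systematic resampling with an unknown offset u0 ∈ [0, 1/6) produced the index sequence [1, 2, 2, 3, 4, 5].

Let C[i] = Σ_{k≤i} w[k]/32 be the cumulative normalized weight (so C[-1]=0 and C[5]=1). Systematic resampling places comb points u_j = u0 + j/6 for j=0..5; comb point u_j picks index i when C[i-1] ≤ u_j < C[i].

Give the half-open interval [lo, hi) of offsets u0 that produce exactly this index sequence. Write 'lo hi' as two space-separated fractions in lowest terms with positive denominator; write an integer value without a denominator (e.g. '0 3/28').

C = [1/32, 5/32, 7/16, 9/16, 23/32, 1]
j=0 picked index 1: u0 ∈ [1/32, 5/32)
j=1 picked index 2: u0 ∈ [-1/96, 13/48)
j=2 picked index 2: u0 ∈ [-17/96, 5/48)
j=3 picked index 3: u0 ∈ [-1/16, 1/16)
j=4 picked index 4: u0 ∈ [-5/48, 5/96)
j=5 picked index 5: u0 ∈ [-11/96, 1/6)
intersection: [1/32, 5/96)

1/32 5/96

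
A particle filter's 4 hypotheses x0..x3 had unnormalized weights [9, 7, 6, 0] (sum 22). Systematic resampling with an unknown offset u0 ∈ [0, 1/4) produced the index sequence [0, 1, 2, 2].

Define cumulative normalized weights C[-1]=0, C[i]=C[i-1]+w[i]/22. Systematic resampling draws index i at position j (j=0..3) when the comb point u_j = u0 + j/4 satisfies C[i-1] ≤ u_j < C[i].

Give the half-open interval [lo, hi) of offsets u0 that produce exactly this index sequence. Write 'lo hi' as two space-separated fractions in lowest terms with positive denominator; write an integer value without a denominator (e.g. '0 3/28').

C = [9/22, 8/11, 1, 1]
j=0 picked index 0: u0 ∈ [0, 9/22)
j=1 picked index 1: u0 ∈ [7/44, 21/44)
j=2 picked index 2: u0 ∈ [5/22, 1/2)
j=3 picked index 2: u0 ∈ [-1/44, 1/4)
intersection: [5/22, 1/4)

5/22 1/4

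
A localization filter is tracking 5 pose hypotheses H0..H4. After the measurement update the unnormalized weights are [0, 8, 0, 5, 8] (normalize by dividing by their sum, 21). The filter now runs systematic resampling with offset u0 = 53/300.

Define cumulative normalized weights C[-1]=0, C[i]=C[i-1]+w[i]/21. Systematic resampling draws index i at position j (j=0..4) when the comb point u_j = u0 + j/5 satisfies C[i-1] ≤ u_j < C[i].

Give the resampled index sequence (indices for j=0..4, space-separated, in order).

1 1 3 4 4

C = [0, 8/21, 8/21, 13/21, 1]
j=0: u_0=53/300 ∈ [0, 8/21) → index 1
j=1: u_1=113/300 ∈ [0, 8/21) → index 1
j=2: u_2=173/300 ∈ [8/21, 13/21) → index 3
j=3: u_3=233/300 ∈ [13/21, 1) → index 4
j=4: u_4=293/300 ∈ [13/21, 1) → index 4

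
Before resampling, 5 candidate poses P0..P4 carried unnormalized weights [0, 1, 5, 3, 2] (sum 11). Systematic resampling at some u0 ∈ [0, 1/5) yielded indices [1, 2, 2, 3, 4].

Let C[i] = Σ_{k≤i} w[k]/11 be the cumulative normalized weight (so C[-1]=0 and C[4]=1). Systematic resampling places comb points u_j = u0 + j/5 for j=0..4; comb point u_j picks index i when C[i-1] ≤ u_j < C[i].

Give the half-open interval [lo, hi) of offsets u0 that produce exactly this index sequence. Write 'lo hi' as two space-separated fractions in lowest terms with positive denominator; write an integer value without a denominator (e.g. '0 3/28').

C = [0, 1/11, 6/11, 9/11, 1]
j=0 picked index 1: u0 ∈ [0, 1/11)
j=1 picked index 2: u0 ∈ [-6/55, 19/55)
j=2 picked index 2: u0 ∈ [-17/55, 8/55)
j=3 picked index 3: u0 ∈ [-3/55, 12/55)
j=4 picked index 4: u0 ∈ [1/55, 1/5)
intersection: [1/55, 1/11)

1/55 1/11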